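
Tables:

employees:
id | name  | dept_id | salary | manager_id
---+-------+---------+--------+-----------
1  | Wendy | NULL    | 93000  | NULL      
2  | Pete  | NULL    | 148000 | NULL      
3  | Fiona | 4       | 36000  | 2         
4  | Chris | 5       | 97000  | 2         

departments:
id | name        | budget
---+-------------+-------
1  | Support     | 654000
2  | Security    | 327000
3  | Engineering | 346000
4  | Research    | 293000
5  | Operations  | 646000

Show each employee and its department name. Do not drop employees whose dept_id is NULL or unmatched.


LEFT JOIN keeps every row from employees (the left table); where dept_id has no match in departments, the department columns become NULL. Walk through each employee:
  - employee 1 (Wendy): dept_id=NULL, no match -> kept with NULL
  - employee 2 (Pete): dept_id=NULL, no match -> kept with NULL
  - employee 3 (Fiona): dept_id=4 -> matches Research
  - employee 4 (Chris): dept_id=5 -> matches Operations
All 4 rows appear; 2 have NULL department.

SQL:
SELECT a.name, b.name AS department
FROM employees a
LEFT JOIN departments b ON a.dept_id = b.id

Result:
name  | department
------+-----------
Wendy | NULL      
Pete  | NULL      
Fiona | Research  
Chris | Operations


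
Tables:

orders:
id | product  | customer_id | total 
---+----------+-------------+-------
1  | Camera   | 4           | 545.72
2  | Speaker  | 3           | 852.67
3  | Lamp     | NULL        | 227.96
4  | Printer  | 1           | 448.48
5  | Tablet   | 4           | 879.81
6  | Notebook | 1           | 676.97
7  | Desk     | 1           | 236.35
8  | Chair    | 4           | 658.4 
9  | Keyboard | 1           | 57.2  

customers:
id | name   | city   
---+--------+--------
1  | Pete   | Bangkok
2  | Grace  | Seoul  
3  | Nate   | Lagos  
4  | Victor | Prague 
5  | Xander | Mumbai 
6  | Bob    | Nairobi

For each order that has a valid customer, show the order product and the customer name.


INNER JOIN keeps only orders rows whose customer_id matches an id in customers. Walk through each order:
  - order 1 (Camera): customer_id=4 -> matches Victor
  - order 2 (Speaker): customer_id=3 -> matches Nate
  - order 3 (Lamp): customer_id=NULL, no match -> dropped
  - order 4 (Printer): customer_id=1 -> matches Pete
  - order 5 (Tablet): customer_id=4 -> matches Victor
  - order 6 (Notebook): customer_id=1 -> matches Pete
  - order 7 (Desk): customer_id=1 -> matches Pete
  - order 8 (Chair): customer_id=4 -> matches Victor
  - order 9 (Keyboard): customer_id=1 -> matches Pete
So 1 of 9 rows is dropped.

SQL:
SELECT a.product, b.name AS customer
FROM orders a
INNER JOIN customers b ON a.customer_id = b.id

Result:
product  | customer
---------+---------
Camera   | Victor  
Speaker  | Nate    
Printer  | Pete    
Tablet   | Victor  
Notebook | Pete    
Desk     | Pete    
Chair    | Victor  
Keyboard | Pete    


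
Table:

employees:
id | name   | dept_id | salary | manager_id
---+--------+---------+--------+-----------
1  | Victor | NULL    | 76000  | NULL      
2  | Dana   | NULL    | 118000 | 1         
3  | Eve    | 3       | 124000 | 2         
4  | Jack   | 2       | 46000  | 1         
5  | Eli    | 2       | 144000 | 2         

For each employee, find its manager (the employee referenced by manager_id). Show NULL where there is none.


This is a self-join: employees is joined to a second copy of itself, matching each row's manager_id to another row's id. Use LEFT JOIN so rows with manager_id=NULL are kept.
  - employee 1 (Victor): manager_id=NULL -> NULL
  - employee 2 (Dana): manager_id=1 -> Victor
  - employee 3 (Eve): manager_id=2 -> Dana
  - employee 4 (Jack): manager_id=1 -> Victor
  - employee 5 (Eli): manager_id=2 -> Dana

SQL:
SELECT a.name AS item, b.name AS manager
FROM employees a
LEFT JOIN employees b ON a.manager_id = b.id

Result:
item   | manager
-------+--------
Victor | NULL   
Dana   | Victor 
Eve    | Dana   
Jack   | Victor 
Eli    | Dana   


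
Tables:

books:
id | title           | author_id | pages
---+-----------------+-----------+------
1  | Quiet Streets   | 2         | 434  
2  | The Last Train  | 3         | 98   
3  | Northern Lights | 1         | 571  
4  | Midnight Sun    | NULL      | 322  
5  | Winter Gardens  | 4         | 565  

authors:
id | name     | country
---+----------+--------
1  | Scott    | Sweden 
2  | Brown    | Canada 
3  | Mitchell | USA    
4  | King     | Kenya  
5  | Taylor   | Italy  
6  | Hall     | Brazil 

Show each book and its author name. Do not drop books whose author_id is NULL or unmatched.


LEFT JOIN keeps every row from books (the left table); where author_id has no match in authors, the author columns become NULL. Walk through each book:
  - book 1 (Quiet Streets): author_id=2 -> matches Brown
  - book 2 (The Last Train): author_id=3 -> matches Mitchell
  - book 3 (Northern Lights): author_id=1 -> matches Scott
  - book 4 (Midnight Sun): author_id=NULL, no match -> kept with NULL
  - book 5 (Winter Gardens): author_id=4 -> matches King
All 5 rows appear; 1 has NULL author.

SQL:
SELECT a.title, b.name AS author
FROM books a
LEFT JOIN authors b ON a.author_id = b.id

Result:
title           | author  
----------------+---------
Quiet Streets   | Brown   
The Last Train  | Mitchell
Northern Lights | Scott   
Midnight Sun    | NULL    
Winter Gardens  | King    


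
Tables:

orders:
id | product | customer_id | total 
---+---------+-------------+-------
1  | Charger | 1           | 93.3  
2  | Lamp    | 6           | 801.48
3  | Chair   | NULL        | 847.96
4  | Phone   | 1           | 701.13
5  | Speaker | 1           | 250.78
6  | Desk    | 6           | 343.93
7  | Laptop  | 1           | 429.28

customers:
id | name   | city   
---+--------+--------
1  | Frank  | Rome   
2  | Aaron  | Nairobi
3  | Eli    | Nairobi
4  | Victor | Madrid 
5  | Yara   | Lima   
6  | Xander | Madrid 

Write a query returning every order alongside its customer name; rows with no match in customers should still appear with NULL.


LEFT JOIN keeps every row from orders (the left table); where customer_id has no match in customers, the customer columns become NULL. Walk through each order:
  - order 1 (Charger): customer_id=1 -> matches Frank
  - order 2 (Lamp): customer_id=6 -> matches Xander
  - order 3 (Chair): customer_id=NULL, no match -> kept with NULL
  - order 4 (Phone): customer_id=1 -> matches Frank
  - order 5 (Speaker): customer_id=1 -> matches Frank
  - order 6 (Desk): customer_id=6 -> matches Xander
  - order 7 (Laptop): customer_id=1 -> matches Frank
All 7 rows appear; 1 has NULL customer.

SQL:
SELECT a.product, b.name AS customer
FROM orders a
LEFT JOIN customers b ON a.customer_id = b.id

Result:
product | customer
--------+---------
Charger | Frank   
Lamp    | Xander  
Chair   | NULL    
Phone   | Frank   
Speaker | Frank   
Desk    | Xander  
Laptop  | Frank   


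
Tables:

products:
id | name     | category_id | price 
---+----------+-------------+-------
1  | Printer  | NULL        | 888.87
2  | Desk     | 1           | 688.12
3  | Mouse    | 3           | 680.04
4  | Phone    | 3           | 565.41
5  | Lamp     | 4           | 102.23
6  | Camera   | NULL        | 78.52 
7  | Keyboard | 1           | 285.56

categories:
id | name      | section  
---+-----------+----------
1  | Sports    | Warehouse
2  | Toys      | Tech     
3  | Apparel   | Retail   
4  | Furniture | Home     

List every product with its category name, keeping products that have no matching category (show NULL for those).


LEFT JOIN keeps every row from products (the left table); where category_id has no match in categories, the category columns become NULL. Walk through each product:
  - product 1 (Printer): category_id=NULL, no match -> kept with NULL
  - product 2 (Desk): category_id=1 -> matches Sports
  - product 3 (Mouse): category_id=3 -> matches Apparel
  - product 4 (Phone): category_id=3 -> matches Apparel
  - product 5 (Lamp): category_id=4 -> matches Furniture
  - product 6 (Camera): category_id=NULL, no match -> kept with NULL
  - product 7 (Keyboard): category_id=1 -> matches Sports
All 7 rows appear; 2 have NULL category.

SQL:
SELECT a.name, b.name AS category
FROM products a
LEFT JOIN categories b ON a.category_id = b.id

Result:
name     | category 
---------+----------
Printer  | NULL     
Desk     | Sports   
Mouse    | Apparel  
Phone    | Apparel  
Lamp     | Furniture
Camera   | NULL     
Keyboard | Sports   


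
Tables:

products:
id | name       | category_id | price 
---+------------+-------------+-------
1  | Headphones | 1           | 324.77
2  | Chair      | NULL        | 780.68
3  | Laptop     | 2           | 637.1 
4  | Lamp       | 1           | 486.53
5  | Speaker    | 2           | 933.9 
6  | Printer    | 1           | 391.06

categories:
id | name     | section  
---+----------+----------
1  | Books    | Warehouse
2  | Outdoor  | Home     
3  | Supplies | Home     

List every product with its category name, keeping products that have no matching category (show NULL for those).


LEFT JOIN keeps every row from products (the left table); where category_id has no match in categories, the category columns become NULL. Walk through each product:
  - product 1 (Headphones): category_id=1 -> matches Books
  - product 2 (Chair): category_id=NULL, no match -> kept with NULL
  - product 3 (Laptop): category_id=2 -> matches Outdoor
  - product 4 (Lamp): category_id=1 -> matches Books
  - product 5 (Speaker): category_id=2 -> matches Outdoor
  - product 6 (Printer): category_id=1 -> matches Books
All 6 rows appear; 1 has NULL category.

SQL:
SELECT a.name, b.name AS category
FROM products a
LEFT JOIN categories b ON a.category_id = b.id

Result:
name       | category
-----------+---------
Headphones | Books   
Chair      | NULL    
Laptop     | Outdoor 
Lamp       | Books   
Speaker    | Outdoor 
Printer    | Books   


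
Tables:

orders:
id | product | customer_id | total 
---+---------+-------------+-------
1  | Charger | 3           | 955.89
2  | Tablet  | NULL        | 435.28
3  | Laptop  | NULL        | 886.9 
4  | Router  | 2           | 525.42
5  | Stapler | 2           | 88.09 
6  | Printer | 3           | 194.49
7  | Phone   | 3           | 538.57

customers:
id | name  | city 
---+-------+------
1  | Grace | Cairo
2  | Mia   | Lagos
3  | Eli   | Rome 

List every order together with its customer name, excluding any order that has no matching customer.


INNER JOIN keeps only orders rows whose customer_id matches an id in customers. Walk through each order:
  - order 1 (Charger): customer_id=3 -> matches Eli
  - order 2 (Tablet): customer_id=NULL, no match -> dropped
  - order 3 (Laptop): customer_id=NULL, no match -> dropped
  - order 4 (Router): customer_id=2 -> matches Mia
  - order 5 (Stapler): customer_id=2 -> matches Mia
  - order 6 (Printer): customer_id=3 -> matches Eli
  - order 7 (Phone): customer_id=3 -> matches Eli
So 2 of 7 rows are dropped.

SQL:
SELECT a.product, b.name AS customer
FROM orders a
INNER JOIN customers b ON a.customer_id = b.id

Result:
product | customer
--------+---------
Charger | Eli     
Router  | Mia     
Stapler | Mia     
Printer | Eli     
Phone   | Eli     


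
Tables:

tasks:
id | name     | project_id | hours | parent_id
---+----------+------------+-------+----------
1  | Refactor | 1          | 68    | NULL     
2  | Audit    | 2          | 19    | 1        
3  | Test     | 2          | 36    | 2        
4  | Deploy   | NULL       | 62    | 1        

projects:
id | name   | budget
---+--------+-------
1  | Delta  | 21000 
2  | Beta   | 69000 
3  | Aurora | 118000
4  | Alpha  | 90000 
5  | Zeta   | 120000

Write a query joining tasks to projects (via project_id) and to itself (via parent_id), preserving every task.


Two LEFT JOINs from the same base table tasks: one to projects via project_id, one to tasks itself via parent_id. Both are LEFT so every task is preserved.
Match against projects:
  - task 1 (Refactor): project_id=1 -> matches Delta
  - task 2 (Audit): project_id=2 -> matches Beta
  - task 3 (Test): project_id=2 -> matches Beta
  - task 4 (Deploy): project_id=NULL, no match -> kept with NULL
Match against tasks (self):
  - task 1 (Refactor): parent_id=NULL -> NULL
  - task 2 (Audit): parent_id=1 -> Refactor
  - task 3 (Test): parent_id=2 -> Audit
  - task 4 (Deploy): parent_id=1 -> Refactor

SQL:
SELECT a.name, b.name AS project, c.name AS parent
FROM tasks a
LEFT JOIN projects b ON a.project_id = b.id
LEFT JOIN tasks c ON a.parent_id = c.id

Result:
name     | project | parent  
---------+---------+---------
Refactor | Delta   | NULL    
Audit    | Beta    | Refactor
Test     | Beta    | Audit   
Deploy   | NULL    | Refactor


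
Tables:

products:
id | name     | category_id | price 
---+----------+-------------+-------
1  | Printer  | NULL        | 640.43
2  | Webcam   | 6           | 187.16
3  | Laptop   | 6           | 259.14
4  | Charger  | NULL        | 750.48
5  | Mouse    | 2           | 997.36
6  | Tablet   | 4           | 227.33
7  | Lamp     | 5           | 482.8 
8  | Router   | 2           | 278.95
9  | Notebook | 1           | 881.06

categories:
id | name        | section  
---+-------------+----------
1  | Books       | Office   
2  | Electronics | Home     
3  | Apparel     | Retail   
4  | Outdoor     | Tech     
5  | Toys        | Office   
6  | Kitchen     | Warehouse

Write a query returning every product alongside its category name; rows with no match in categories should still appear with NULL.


LEFT JOIN keeps every row from products (the left table); where category_id has no match in categories, the category columns become NULL. Walk through each product:
  - product 1 (Printer): category_id=NULL, no match -> kept with NULL
  - product 2 (Webcam): category_id=6 -> matches Kitchen
  - product 3 (Laptop): category_id=6 -> matches Kitchen
  - product 4 (Charger): category_id=NULL, no match -> kept with NULL
  - product 5 (Mouse): category_id=2 -> matches Electronics
  - product 6 (Tablet): category_id=4 -> matches Outdoor
  - product 7 (Lamp): category_id=5 -> matches Toys
  - product 8 (Router): category_id=2 -> matches Electronics
  - product 9 (Notebook): category_id=1 -> matches Books
All 9 rows appear; 2 have NULL category.

SQL:
SELECT a.name, b.name AS category
FROM products a
LEFT JOIN categories b ON a.category_id = b.id

Result:
name     | category   
---------+------------
Printer  | NULL       
Webcam   | Kitchen    
Laptop   | Kitchen    
Charger  | NULL       
Mouse    | Electronics
Tablet   | Outdoor    
Lamp     | Toys       
Router   | Electronics
Notebook | Books      


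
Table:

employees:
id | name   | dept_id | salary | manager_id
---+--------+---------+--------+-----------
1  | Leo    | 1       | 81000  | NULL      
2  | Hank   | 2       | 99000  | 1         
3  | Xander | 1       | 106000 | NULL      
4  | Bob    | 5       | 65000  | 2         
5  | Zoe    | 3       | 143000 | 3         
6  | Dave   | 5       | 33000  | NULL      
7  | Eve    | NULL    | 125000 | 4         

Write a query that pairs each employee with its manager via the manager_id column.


This is a self-join: employees is joined to a second copy of itself, matching each row's manager_id to another row's id. Use LEFT JOIN so rows with manager_id=NULL are kept.
  - employee 1 (Leo): manager_id=NULL -> NULL
  - employee 2 (Hank): manager_id=1 -> Leo
  - employee 3 (Xander): manager_id=NULL -> NULL
  - employee 4 (Bob): manager_id=2 -> Hank
  - employee 5 (Zoe): manager_id=3 -> Xander
  - employee 6 (Dave): manager_id=NULL -> NULL
  - employee 7 (Eve): manager_id=4 -> Bob

SQL:
SELECT a.name AS item, b.name AS manager
FROM employees a
LEFT JOIN employees b ON a.manager_id = b.id

Result:
item   | manager
-------+--------
Leo    | NULL   
Hank   | Leo    
Xander | NULL   
Bob    | Hank   
Zoe    | Xander 
Dave   | NULL   
Eve    | Bob    


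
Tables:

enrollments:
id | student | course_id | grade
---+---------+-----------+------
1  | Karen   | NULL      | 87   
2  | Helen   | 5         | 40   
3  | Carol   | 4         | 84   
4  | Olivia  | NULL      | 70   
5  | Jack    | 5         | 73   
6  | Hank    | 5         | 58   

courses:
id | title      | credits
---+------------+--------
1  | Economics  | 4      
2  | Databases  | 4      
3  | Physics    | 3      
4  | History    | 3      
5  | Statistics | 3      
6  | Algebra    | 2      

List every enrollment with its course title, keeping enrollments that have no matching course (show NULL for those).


LEFT JOIN keeps every row from enrollments (the left table); where course_id has no match in courses, the course columns become NULL. Walk through each enrollment:
  - enrollment 1 (Karen): course_id=NULL, no match -> kept with NULL
  - enrollment 2 (Helen): course_id=5 -> matches Statistics
  - enrollment 3 (Carol): course_id=4 -> matches History
  - enrollment 4 (Olivia): course_id=NULL, no match -> kept with NULL
  - enrollment 5 (Jack): course_id=5 -> matches Statistics
  - enrollment 6 (Hank): course_id=5 -> matches Statistics
All 6 rows appear; 2 have NULL course.

SQL:
SELECT a.student, b.title AS course
FROM enrollments a
LEFT JOIN courses b ON a.course_id = b.id

Result:
student | course    
--------+-----------
Karen   | NULL      
Helen   | Statistics
Carol   | History   
Olivia  | NULL      
Jack    | Statistics
Hank    | Statistics


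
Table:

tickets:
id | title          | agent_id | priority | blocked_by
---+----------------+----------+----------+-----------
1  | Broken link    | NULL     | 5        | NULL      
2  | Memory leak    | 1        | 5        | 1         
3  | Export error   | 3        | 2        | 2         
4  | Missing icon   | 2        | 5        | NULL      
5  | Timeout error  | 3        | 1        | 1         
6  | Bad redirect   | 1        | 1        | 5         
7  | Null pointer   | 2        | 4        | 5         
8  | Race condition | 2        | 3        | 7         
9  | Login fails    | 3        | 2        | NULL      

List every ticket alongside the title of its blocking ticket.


This is a self-join: tickets is joined to a second copy of itself, matching each row's blocked_by to another row's id. Use LEFT JOIN so rows with blocked_by=NULL are kept.
  - ticket 1 (Broken link): blocked_by=NULL -> NULL
  - ticket 2 (Memory leak): blocked_by=1 -> Broken link
  - ticket 3 (Export error): blocked_by=2 -> Memory leak
  - ticket 4 (Missing icon): blocked_by=NULL -> NULL
  - ticket 5 (Timeout error): blocked_by=1 -> Broken link
  - ticket 6 (Bad redirect): blocked_by=5 -> Timeout error
  - ticket 7 (Null pointer): blocked_by=5 -> Timeout error
  - ticket 8 (Race condition): blocked_by=7 -> Null pointer
  - ticket 9 (Login fails): blocked_by=NULL -> NULL

SQL:
SELECT a.title AS item, b.title AS blocked_by
FROM tickets a
LEFT JOIN tickets b ON a.blocked_by = b.id

Result:
item           | blocked_by   
---------------+--------------
Broken link    | NULL         
Memory leak    | Broken link  
Export error   | Memory leak  
Missing icon   | NULL         
Timeout error  | Broken link  
Bad redirect   | Timeout error
Null pointer   | Timeout error
Race condition | Null pointer 
Login fails    | NULL         


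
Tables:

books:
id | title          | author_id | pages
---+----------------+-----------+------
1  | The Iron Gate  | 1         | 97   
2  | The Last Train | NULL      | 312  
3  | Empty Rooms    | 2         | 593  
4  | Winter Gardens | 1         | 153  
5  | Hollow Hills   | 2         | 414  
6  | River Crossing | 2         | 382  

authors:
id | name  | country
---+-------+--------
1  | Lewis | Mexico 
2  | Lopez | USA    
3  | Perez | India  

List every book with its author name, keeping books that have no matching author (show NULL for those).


LEFT JOIN keeps every row from books (the left table); where author_id has no match in authors, the author columns become NULL. Walk through each book:
  - book 1 (The Iron Gate): author_id=1 -> matches Lewis
  - book 2 (The Last Train): author_id=NULL, no match -> kept with NULL
  - book 3 (Empty Rooms): author_id=2 -> matches Lopez
  - book 4 (Winter Gardens): author_id=1 -> matches Lewis
  - book 5 (Hollow Hills): author_id=2 -> matches Lopez
  - book 6 (River Crossing): author_id=2 -> matches Lopez
All 6 rows appear; 1 has NULL author.

SQL:
SELECT a.title, b.name AS author
FROM books a
LEFT JOIN authors b ON a.author_id = b.id

Result:
title          | author
---------------+-------
The Iron Gate  | Lewis 
The Last Train | NULL  
Empty Rooms    | Lopez 
Winter Gardens | Lewis 
Hollow Hills   | Lopez 
River Crossing | Lopez 


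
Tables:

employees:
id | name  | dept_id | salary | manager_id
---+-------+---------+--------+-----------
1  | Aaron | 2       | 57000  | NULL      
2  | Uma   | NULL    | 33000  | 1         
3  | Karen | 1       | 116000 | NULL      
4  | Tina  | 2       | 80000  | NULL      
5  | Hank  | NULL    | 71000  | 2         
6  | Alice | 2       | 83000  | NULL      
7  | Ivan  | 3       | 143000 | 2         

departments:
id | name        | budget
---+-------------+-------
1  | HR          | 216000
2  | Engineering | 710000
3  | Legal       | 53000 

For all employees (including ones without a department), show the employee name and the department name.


LEFT JOIN keeps every row from employees (the left table); where dept_id has no match in departments, the department columns become NULL. Walk through each employee:
  - employee 1 (Aaron): dept_id=2 -> matches Engineering
  - employee 2 (Uma): dept_id=NULL, no match -> kept with NULL
  - employee 3 (Karen): dept_id=1 -> matches HR
  - employee 4 (Tina): dept_id=2 -> matches Engineering
  - employee 5 (Hank): dept_id=NULL, no match -> kept with NULL
  - employee 6 (Alice): dept_id=2 -> matches Engineering
  - employee 7 (Ivan): dept_id=3 -> matches Legal
All 7 rows appear; 2 have NULL department.

SQL:
SELECT a.name, b.name AS department
FROM employees a
LEFT JOIN departments b ON a.dept_id = b.id

Result:
name  | department 
------+------------
Aaron | Engineering
Uma   | NULL       
Karen | HR         
Tina  | Engineering
Hank  | NULL       
Alice | Engineering
Ivan  | Legal      


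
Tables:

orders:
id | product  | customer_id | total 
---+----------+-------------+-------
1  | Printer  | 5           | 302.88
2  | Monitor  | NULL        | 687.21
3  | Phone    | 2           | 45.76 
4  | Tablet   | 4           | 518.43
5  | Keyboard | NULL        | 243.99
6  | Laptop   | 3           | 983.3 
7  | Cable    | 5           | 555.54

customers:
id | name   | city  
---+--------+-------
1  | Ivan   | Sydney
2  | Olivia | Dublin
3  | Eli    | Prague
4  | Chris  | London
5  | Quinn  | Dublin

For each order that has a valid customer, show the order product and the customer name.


INNER JOIN keeps only orders rows whose customer_id matches an id in customers. Walk through each order:
  - order 1 (Printer): customer_id=5 -> matches Quinn
  - order 2 (Monitor): customer_id=NULL, no match -> dropped
  - order 3 (Phone): customer_id=2 -> matches Olivia
  - order 4 (Tablet): customer_id=4 -> matches Chris
  - order 5 (Keyboard): customer_id=NULL, no match -> dropped
  - order 6 (Laptop): customer_id=3 -> matches Eli
  - order 7 (Cable): customer_id=5 -> matches Quinn
So 2 of 7 rows are dropped.

SQL:
SELECT a.product, b.name AS customer
FROM orders a
INNER JOIN customers b ON a.customer_id = b.id

Result:
product | customer
--------+---------
Printer | Quinn   
Phone   | Olivia  
Tablet  | Chris   
Laptop  | Eli     
Cable   | Quinn   


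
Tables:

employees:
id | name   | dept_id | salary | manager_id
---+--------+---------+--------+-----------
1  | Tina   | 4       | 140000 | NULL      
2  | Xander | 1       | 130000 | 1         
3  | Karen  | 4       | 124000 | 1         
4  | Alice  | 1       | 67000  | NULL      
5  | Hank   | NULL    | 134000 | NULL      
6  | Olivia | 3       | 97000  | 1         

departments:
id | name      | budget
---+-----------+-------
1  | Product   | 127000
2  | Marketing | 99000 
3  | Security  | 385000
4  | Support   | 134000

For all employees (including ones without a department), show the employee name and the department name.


LEFT JOIN keeps every row from employees (the left table); where dept_id has no match in departments, the department columns become NULL. Walk through each employee:
  - employee 1 (Tina): dept_id=4 -> matches Support
  - employee 2 (Xander): dept_id=1 -> matches Product
  - employee 3 (Karen): dept_id=4 -> matches Support
  - employee 4 (Alice): dept_id=1 -> matches Product
  - employee 5 (Hank): dept_id=NULL, no match -> kept with NULL
  - employee 6 (Olivia): dept_id=3 -> matches Security
All 6 rows appear; 1 has NULL department.

SQL:
SELECT a.name, b.name AS department
FROM employees a
LEFT JOIN departments b ON a.dept_id = b.id

Result:
name   | department
-------+-----------
Tina   | Support   
Xander | Product   
Karen  | Support   
Alice  | Product   
Hank   | NULL      
Olivia | Security  


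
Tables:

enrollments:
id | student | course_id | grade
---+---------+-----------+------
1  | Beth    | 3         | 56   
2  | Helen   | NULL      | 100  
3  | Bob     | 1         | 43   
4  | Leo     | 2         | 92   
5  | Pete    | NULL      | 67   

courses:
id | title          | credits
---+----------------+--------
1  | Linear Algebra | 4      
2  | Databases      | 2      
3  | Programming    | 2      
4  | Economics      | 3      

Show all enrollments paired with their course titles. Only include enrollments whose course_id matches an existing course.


INNER JOIN keeps only enrollments rows whose course_id matches an id in courses. Walk through each enrollment:
  - enrollment 1 (Beth): course_id=3 -> matches Programming
  - enrollment 2 (Helen): course_id=NULL, no match -> dropped
  - enrollment 3 (Bob): course_id=1 -> matches Linear Algebra
  - enrollment 4 (Leo): course_id=2 -> matches Databases
  - enrollment 5 (Pete): course_id=NULL, no match -> dropped
So 2 of 5 rows are dropped.

SQL:
SELECT a.student, b.title AS course
FROM enrollments a
INNER JOIN courses b ON a.course_id = b.id

Result:
student | course        
--------+---------------
Beth    | Programming   
Bob     | Linear Algebra
Leo     | Databases     


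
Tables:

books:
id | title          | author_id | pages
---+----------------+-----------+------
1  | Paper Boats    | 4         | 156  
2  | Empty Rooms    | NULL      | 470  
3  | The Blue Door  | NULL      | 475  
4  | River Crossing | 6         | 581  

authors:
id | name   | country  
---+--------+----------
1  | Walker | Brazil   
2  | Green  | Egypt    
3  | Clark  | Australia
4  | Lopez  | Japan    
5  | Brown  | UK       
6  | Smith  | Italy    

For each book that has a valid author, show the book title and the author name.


INNER JOIN keeps only books rows whose author_id matches an id in authors. Walk through each book:
  - book 1 (Paper Boats): author_id=4 -> matches Lopez
  - book 2 (Empty Rooms): author_id=NULL, no match -> dropped
  - book 3 (The Blue Door): author_id=NULL, no match -> dropped
  - book 4 (River Crossing): author_id=6 -> matches Smith
So 2 of 4 rows are dropped.

SQL:
SELECT a.title, b.name AS author
FROM books a
INNER JOIN authors b ON a.author_id = b.id

Result:
title          | author
---------------+-------
Paper Boats    | Lopez 
River Crossing | Smith 


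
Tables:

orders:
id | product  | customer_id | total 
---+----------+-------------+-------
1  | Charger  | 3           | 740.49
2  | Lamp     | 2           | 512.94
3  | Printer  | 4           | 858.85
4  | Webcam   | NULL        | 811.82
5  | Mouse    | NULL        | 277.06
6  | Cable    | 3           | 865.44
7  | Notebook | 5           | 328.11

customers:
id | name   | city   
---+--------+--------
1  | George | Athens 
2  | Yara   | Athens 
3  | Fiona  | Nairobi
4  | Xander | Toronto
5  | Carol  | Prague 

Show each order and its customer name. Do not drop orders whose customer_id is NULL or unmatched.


LEFT JOIN keeps every row from orders (the left table); where customer_id has no match in customers, the customer columns become NULL. Walk through each order:
  - order 1 (Charger): customer_id=3 -> matches Fiona
  - order 2 (Lamp): customer_id=2 -> matches Yara
  - order 3 (Printer): customer_id=4 -> matches Xander
  - order 4 (Webcam): customer_id=NULL, no match -> kept with NULL
  - order 5 (Mouse): customer_id=NULL, no match -> kept with NULL
  - order 6 (Cable): customer_id=3 -> matches Fiona
  - order 7 (Notebook): customer_id=5 -> matches Carol
All 7 rows appear; 2 have NULL customer.

SQL:
SELECT a.product, b.name AS customer
FROM orders a
LEFT JOIN customers b ON a.customer_id = b.id

Result:
product  | customer
---------+---------
Charger  | Fiona   
Lamp     | Yara    
Printer  | Xander  
Webcam   | NULL    
Mouse    | NULL    
Cable    | Fiona   
Notebook | Carol   


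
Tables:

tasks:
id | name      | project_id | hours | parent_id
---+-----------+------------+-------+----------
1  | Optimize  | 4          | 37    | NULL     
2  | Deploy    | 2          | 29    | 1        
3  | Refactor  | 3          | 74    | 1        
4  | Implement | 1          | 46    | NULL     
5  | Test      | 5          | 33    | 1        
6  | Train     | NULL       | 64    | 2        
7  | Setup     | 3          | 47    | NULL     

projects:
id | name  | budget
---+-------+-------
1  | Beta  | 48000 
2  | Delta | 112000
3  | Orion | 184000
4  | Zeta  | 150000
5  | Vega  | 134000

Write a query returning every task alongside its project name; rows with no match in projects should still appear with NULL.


LEFT JOIN keeps every row from tasks (the left table); where project_id has no match in projects, the project columns become NULL. Walk through each task:
  - task 1 (Optimize): project_id=4 -> matches Zeta
  - task 2 (Deploy): project_id=2 -> matches Delta
  - task 3 (Refactor): project_id=3 -> matches Orion
  - task 4 (Implement): project_id=1 -> matches Beta
  - task 5 (Test): project_id=5 -> matches Vega
  - task 6 (Train): project_id=NULL, no match -> kept with NULL
  - task 7 (Setup): project_id=3 -> matches Orion
All 7 rows appear; 1 has NULL project.

SQL:
SELECT a.name, b.name AS project
FROM tasks a
LEFT JOIN projects b ON a.project_id = b.id

Result:
name      | project
----------+--------
Optimize  | Zeta   
Deploy    | Delta  
Refactor  | Orion  
Implement | Beta   
Test      | Vega   
Train     | NULL   
Setup     | Orion  


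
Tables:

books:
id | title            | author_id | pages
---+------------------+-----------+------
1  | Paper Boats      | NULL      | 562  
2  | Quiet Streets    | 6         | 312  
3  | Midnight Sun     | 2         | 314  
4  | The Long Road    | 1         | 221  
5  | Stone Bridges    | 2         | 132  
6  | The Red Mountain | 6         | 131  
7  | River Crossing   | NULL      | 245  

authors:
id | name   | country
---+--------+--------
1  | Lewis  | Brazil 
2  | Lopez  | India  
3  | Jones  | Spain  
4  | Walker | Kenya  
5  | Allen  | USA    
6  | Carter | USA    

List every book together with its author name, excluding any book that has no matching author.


INNER JOIN keeps only books rows whose author_id matches an id in authors. Walk through each book:
  - book 1 (Paper Boats): author_id=NULL, no match -> dropped
  - book 2 (Quiet Streets): author_id=6 -> matches Carter
  - book 3 (Midnight Sun): author_id=2 -> matches Lopez
  - book 4 (The Long Road): author_id=1 -> matches Lewis
  - book 5 (Stone Bridges): author_id=2 -> matches Lopez
  - book 6 (The Red Mountain): author_id=6 -> matches Carter
  - book 7 (River Crossing): author_id=NULL, no match -> dropped
So 2 of 7 rows are dropped.

SQL:
SELECT a.title, b.name AS author
FROM books a
INNER JOIN authors b ON a.author_id = b.id

Result:
title            | author
-----------------+-------
Quiet Streets    | Carter
Midnight Sun     | Lopez 
The Long Road    | Lewis 
Stone Bridges    | Lopez 
The Red Mountain | Carter


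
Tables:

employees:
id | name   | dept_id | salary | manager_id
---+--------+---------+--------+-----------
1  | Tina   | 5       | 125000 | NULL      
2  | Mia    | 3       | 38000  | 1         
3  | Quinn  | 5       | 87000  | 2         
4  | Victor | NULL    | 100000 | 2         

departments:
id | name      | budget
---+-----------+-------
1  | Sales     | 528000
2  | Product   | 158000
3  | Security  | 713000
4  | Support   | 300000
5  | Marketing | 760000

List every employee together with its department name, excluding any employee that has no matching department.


INNER JOIN keeps only employees rows whose dept_id matches an id in departments. Walk through each employee:
  - employee 1 (Tina): dept_id=5 -> matches Marketing
  - employee 2 (Mia): dept_id=3 -> matches Security
  - employee 3 (Quinn): dept_id=5 -> matches Marketing
  - employee 4 (Victor): dept_id=NULL, no match -> dropped
So 1 of 4 rows is dropped.

SQL:
SELECT a.name, b.name AS department
FROM employees a
INNER JOIN departments b ON a.dept_id = b.id

Result:
name  | department
------+-----------
Tina  | Marketing 
Mia   | Security  
Quinn | Marketing 


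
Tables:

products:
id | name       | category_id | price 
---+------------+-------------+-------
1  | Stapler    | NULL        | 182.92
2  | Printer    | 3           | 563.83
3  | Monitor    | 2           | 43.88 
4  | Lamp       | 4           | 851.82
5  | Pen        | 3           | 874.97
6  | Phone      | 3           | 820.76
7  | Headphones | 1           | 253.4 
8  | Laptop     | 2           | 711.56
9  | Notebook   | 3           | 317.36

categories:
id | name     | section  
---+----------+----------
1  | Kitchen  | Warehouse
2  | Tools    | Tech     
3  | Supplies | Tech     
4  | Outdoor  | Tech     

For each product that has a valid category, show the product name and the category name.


INNER JOIN keeps only products rows whose category_id matches an id in categories. Walk through each product:
  - product 1 (Stapler): category_id=NULL, no match -> dropped
  - product 2 (Printer): category_id=3 -> matches Supplies
  - product 3 (Monitor): category_id=2 -> matches Tools
  - product 4 (Lamp): category_id=4 -> matches Outdoor
  - product 5 (Pen): category_id=3 -> matches Supplies
  - product 6 (Phone): category_id=3 -> matches Supplies
  - product 7 (Headphones): category_id=1 -> matches Kitchen
  - product 8 (Laptop): category_id=2 -> matches Tools
  - product 9 (Notebook): category_id=3 -> matches Supplies
So 1 of 9 rows is dropped.

SQL:
SELECT a.name, b.name AS category
FROM products a
INNER JOIN categories b ON a.category_id = b.id

Result:
name       | category
-----------+---------
Printer    | Supplies
Monitor    | Tools   
Lamp       | Outdoor 
Pen        | Supplies
Phone      | Supplies
Headphones | Kitchen 
Laptop     | Tools   
Notebook   | Supplies


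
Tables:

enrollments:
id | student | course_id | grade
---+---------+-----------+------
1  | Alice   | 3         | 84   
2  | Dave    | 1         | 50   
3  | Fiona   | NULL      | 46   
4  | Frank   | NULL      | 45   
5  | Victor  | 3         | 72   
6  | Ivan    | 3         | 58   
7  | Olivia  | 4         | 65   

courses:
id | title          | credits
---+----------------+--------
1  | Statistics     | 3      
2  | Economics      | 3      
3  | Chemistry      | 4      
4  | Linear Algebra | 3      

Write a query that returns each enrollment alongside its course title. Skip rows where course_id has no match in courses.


INNER JOIN keeps only enrollments rows whose course_id matches an id in courses. Walk through each enrollment:
  - enrollment 1 (Alice): course_id=3 -> matches Chemistry
  - enrollment 2 (Dave): course_id=1 -> matches Statistics
  - enrollment 3 (Fiona): course_id=NULL, no match -> dropped
  - enrollment 4 (Frank): course_id=NULL, no match -> dropped
  - enrollment 5 (Victor): course_id=3 -> matches Chemistry
  - enrollment 6 (Ivan): course_id=3 -> matches Chemistry
  - enrollment 7 (Olivia): course_id=4 -> matches Linear Algebra
So 2 of 7 rows are dropped.

SQL:
SELECT a.student, b.title AS course
FROM enrollments a
INNER JOIN courses b ON a.course_id = b.id

Result:
student | course        
--------+---------------
Alice   | Chemistry     
Dave    | Statistics    
Victor  | Chemistry     
Ivan    | Chemistry     
Olivia  | Linear Algebra


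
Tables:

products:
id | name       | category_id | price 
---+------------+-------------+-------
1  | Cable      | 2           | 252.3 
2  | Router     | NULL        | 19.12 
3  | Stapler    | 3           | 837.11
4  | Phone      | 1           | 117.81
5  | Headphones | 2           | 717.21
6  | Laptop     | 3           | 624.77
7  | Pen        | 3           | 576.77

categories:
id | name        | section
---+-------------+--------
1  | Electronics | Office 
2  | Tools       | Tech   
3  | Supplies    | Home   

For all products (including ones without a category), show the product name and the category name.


LEFT JOIN keeps every row from products (the left table); where category_id has no match in categories, the category columns become NULL. Walk through each product:
  - product 1 (Cable): category_id=2 -> matches Tools
  - product 2 (Router): category_id=NULL, no match -> kept with NULL
  - product 3 (Stapler): category_id=3 -> matches Supplies
  - product 4 (Phone): category_id=1 -> matches Electronics
  - product 5 (Headphones): category_id=2 -> matches Tools
  - product 6 (Laptop): category_id=3 -> matches Supplies
  - product 7 (Pen): category_id=3 -> matches Supplies
All 7 rows appear; 1 has NULL category.

SQL:
SELECT a.name, b.name AS category
FROM products a
LEFT JOIN categories b ON a.category_id = b.id

Result:
name       | category   
-----------+------------
Cable      | Tools      
Router     | NULL       
Stapler    | Supplies   
Phone      | Electronics
Headphones | Tools      
Laptop     | Supplies   
Pen        | Supplies   


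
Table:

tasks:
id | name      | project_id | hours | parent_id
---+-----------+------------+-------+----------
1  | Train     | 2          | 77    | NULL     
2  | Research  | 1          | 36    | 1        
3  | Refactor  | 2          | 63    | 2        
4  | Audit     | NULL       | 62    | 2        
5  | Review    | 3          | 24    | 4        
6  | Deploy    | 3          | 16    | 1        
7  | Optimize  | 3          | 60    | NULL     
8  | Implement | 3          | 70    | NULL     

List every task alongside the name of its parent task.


This is a self-join: tasks is joined to a second copy of itself, matching each row's parent_id to another row's id. Use LEFT JOIN so rows with parent_id=NULL are kept.
  - task 1 (Train): parent_id=NULL -> NULL
  - task 2 (Research): parent_id=1 -> Train
  - task 3 (Refactor): parent_id=2 -> Research
  - task 4 (Audit): parent_id=2 -> Research
  - task 5 (Review): parent_id=4 -> Audit
  - task 6 (Deploy): parent_id=1 -> Train
  - task 7 (Optimize): parent_id=NULL -> NULL
  - task 8 (Implement): parent_id=NULL -> NULL

SQL:
SELECT a.name AS item, b.name AS parent
FROM tasks a
LEFT JOIN tasks b ON a.parent_id = b.id

Result:
item      | parent  
----------+---------
Train     | NULL    
Research  | Train   
Refactor  | Research
Audit     | Research
Review    | Audit   
Deploy    | Train   
Optimize  | NULL    
Implement | NULL    


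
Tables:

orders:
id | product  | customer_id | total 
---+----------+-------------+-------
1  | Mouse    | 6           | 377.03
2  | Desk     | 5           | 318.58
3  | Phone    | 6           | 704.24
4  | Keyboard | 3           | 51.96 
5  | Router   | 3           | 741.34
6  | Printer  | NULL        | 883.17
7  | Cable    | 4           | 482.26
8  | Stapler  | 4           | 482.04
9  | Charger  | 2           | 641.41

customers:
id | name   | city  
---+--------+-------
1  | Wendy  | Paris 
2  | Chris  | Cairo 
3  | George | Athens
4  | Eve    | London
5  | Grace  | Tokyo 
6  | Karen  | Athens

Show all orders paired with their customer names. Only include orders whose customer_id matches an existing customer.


INNER JOIN keeps only orders rows whose customer_id matches an id in customers. Walk through each order:
  - order 1 (Mouse): customer_id=6 -> matches Karen
  - order 2 (Desk): customer_id=5 -> matches Grace
  - order 3 (Phone): customer_id=6 -> matches Karen
  - order 4 (Keyboard): customer_id=3 -> matches George
  - order 5 (Router): customer_id=3 -> matches George
  - order 6 (Printer): customer_id=NULL, no match -> dropped
  - order 7 (Cable): customer_id=4 -> matches Eve
  - order 8 (Stapler): customer_id=4 -> matches Eve
  - order 9 (Charger): customer_id=2 -> matches Chris
So 1 of 9 rows is dropped.

SQL:
SELECT a.product, b.name AS customer
FROM orders a
INNER JOIN customers b ON a.customer_id = b.id

Result:
product  | customer
---------+---------
Mouse    | Karen   
Desk     | Grace   
Phone    | Karen   
Keyboard | George  
Router   | George  
Cable    | Eve     
Stapler  | Eve     
Charger  | Chris   
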